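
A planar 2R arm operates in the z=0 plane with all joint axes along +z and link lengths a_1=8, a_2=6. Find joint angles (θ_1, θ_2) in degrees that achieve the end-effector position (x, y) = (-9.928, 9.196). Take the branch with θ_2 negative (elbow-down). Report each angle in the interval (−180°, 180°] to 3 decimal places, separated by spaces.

cos θ_2 = (183.1316−8²−6²)/(2·8·6) = 0.8660; θ_2 = -30.0082° (elbow-down)
β = atan2(9.1960,-9.9280) = 137.1920°; ψ = atan2(-3.0007,13.1957) = -12.8113°
θ_1 = β − ψ = 150.0033°

150.003 -30.008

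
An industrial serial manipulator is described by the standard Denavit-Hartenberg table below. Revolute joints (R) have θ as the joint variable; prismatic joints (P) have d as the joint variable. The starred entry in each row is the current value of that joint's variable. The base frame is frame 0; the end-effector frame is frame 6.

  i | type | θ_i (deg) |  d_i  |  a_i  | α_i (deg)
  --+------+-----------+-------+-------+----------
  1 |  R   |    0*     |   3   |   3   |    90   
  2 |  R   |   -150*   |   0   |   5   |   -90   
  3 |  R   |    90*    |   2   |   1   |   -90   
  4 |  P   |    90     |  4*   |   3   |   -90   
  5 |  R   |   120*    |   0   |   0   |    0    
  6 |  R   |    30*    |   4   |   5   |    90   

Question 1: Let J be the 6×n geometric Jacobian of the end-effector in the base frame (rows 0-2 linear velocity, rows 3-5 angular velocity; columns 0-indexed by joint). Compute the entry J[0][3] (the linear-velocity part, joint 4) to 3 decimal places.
prismatic axis z_3 = (0.8660,0.0000,0.5000)
J_v[:, 3] = z_3; J_ω[:, 3] = (0,0,0)
entry J[0][3] = 0.8660

0.866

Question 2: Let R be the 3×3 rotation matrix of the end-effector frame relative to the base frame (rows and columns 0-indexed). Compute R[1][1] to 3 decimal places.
-1.000

End-effector y-axis (col 1 of R) = (0.0000,-1.0000,0.0000)
R[1][1] = -1.0000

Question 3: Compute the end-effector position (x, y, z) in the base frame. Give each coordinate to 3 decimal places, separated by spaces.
after link 1: o_1 = (3.0000, 0.0000, 3.0000)
after link 2: o_2 = (-1.3301, -0.0000, 0.5000)
after link 3: o_3 = (-0.3301, 1.0000, -1.2321)
after link 4: o_4 = (1.6340, 1.0000, 3.3660)
after link 5: o_5 = (1.6340, 1.0000, 3.3660)
after link 6: o_6 = (1.6340, -3.0000, -1.6340)

1.634 -3.000 -1.634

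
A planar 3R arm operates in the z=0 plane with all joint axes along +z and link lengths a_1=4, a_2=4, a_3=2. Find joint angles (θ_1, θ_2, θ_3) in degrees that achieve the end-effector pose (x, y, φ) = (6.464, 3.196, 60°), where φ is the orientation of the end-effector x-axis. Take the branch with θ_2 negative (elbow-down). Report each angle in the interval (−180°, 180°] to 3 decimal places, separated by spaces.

60.000 -90.003 90.003

wrist centre = target − a_3·(cos φ, sin φ) = (5.4640, 1.4639)
cos θ_2 = (31.9984−4²−4²)/(2·4·4) = -0.0000; θ_2 = -90.0028° (elbow-down)
β = atan2(1.4639,5.4640) = 14.9988°; ψ = atan2(-4.0000,3.9998) = -45.0014°
θ_1 = β − ψ = 60.0002°
θ_3 = φ − θ_1 − θ_2 = 90.0026° (wrapped to (-180°,180°])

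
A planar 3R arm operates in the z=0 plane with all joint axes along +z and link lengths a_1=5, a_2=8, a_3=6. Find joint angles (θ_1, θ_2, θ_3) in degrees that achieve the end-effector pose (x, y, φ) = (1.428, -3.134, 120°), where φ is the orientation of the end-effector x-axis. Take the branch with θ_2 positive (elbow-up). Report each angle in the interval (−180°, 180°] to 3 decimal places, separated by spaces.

-120.002 90.001 150.001

wrist centre = target − a_3·(cos φ, sin φ) = (4.4280, -8.3302)
cos θ_2 = (88.9986−5²−8²)/(2·5·8) = -0.0000; θ_2 = 90.0010° (elbow-up)
β = atan2(-8.3302,4.4280) = -62.0065°; ψ = atan2(8.0000,4.9999) = 57.9953°
θ_1 = β − ψ = -120.0019°
θ_3 = φ − θ_1 − θ_2 = 150.0009° (wrapped to (-180°,180°])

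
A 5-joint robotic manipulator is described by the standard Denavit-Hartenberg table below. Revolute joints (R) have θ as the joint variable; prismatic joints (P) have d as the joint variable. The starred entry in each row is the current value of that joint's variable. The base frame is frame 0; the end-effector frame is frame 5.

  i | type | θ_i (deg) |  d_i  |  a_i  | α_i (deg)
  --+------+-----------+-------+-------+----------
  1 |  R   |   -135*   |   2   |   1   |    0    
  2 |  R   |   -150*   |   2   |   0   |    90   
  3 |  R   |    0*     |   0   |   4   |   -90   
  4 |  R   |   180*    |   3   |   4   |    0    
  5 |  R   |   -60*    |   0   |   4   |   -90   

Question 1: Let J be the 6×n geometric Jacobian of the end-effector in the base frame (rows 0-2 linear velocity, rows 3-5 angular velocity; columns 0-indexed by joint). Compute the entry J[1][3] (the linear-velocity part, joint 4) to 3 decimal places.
axis z_3 = (0.0000,0.0000,1.0000); lever o_n−o_3 = (-4.8990,-4.8990,3.0000)
cross product → J_v[:, 3] = (4.8990,-4.8990,0.0000)
J_ω[:, 3] = z_3
entry J[1][3] = -4.8990

-4.899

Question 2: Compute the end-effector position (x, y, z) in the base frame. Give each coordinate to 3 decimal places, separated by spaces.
-4.571 -1.742 7.000

after link 1: o_1 = (-0.7071, -0.7071, 2.0000)
after link 2: o_2 = (-0.7071, -0.7071, 4.0000)
after link 3: o_3 = (0.3282, 3.1566, 4.0000)
after link 4: o_4 = (-0.7071, -0.7071, 7.0000)
after link 5: o_5 = (-4.5708, -1.7424, 7.0000)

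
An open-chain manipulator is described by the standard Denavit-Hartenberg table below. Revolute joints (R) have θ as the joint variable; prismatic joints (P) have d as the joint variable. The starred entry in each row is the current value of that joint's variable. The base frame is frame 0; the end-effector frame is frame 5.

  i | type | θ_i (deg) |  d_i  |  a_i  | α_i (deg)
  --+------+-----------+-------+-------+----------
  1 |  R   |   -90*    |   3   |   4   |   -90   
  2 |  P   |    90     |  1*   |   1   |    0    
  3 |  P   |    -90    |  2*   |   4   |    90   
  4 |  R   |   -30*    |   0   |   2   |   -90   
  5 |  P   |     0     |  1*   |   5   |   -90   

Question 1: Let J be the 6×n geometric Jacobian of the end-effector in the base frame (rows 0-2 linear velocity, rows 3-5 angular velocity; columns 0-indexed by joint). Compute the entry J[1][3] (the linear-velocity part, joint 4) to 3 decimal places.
-2.634

axis z_3 = (0.0000,0.0000,1.0000); lever o_n−o_3 = (-2.6340,-6.5622,0.0000)
cross product → J_v[:, 3] = (6.5622,-2.6340,-0.0000)
J_ω[:, 3] = z_3
entry J[1][3] = -2.6340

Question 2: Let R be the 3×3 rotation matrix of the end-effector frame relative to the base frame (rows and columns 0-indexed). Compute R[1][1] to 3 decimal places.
End-effector y-axis (col 1 of R) = (-0.8660,0.5000,-0.0000)
R[1][1] = 0.5000

0.500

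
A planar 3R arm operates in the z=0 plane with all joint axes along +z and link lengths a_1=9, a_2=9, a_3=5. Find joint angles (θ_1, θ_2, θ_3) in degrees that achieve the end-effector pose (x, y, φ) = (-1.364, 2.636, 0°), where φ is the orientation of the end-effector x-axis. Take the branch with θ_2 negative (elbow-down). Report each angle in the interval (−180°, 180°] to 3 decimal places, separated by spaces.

wrist centre = target − a_3·(cos φ, sin φ) = (-6.3640, 2.6360)
cos θ_2 = (47.4490−9²−9²)/(2·9·9) = -0.7071; θ_2 = -134.9999° (elbow-down)
β = atan2(2.6360,-6.3640) = 157.5004°; ψ = atan2(-6.3640,2.6361) = -67.4999°
θ_1 = β − ψ = 225.0004°
θ_3 = φ − θ_1 − θ_2 = -90.0005° (wrapped to (-180°,180°])

-135.000 -135.000 -90.000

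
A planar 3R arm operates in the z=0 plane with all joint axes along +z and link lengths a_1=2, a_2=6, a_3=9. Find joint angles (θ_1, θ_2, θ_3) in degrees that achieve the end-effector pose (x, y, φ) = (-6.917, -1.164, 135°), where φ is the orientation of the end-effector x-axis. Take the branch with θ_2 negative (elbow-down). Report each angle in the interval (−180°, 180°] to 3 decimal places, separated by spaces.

wrist centre = target − a_3·(cos φ, sin φ) = (-0.5530, -7.5280)
cos θ_2 = (56.9760−2²−6²)/(2·2·6) = 0.7073; θ_2 = -44.9815° (elbow-down)
β = atan2(-7.5280,-0.5530) = -94.2017°; ψ = atan2(-4.2413,6.2440) = -34.1865°
θ_1 = β − ψ = -60.0152°
θ_3 = φ − θ_1 − θ_2 = -120.0033° (wrapped to (-180°,180°])

-60.015 -44.981 -120.003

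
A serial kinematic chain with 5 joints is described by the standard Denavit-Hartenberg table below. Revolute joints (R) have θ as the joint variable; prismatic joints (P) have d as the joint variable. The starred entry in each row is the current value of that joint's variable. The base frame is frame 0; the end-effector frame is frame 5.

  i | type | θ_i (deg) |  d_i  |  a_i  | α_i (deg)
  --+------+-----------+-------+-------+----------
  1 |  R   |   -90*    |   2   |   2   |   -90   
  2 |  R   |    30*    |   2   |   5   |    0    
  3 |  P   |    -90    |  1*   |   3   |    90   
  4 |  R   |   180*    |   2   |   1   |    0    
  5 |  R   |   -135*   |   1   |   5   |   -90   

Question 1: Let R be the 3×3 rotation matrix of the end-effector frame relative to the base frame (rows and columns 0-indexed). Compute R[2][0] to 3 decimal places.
End-effector x-axis (col 0 of R) = (0.7071,-0.3536,0.6124)
R[2][0] = 0.6124

0.612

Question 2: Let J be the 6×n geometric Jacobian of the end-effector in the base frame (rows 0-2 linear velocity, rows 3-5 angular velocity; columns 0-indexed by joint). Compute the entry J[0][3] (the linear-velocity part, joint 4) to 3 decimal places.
axis z_3 = (-0.0000,0.8660,0.5000); lever o_n−o_3 = (3.5355,1.3303,3.6958)
cross product → J_v[:, 3] = (2.5355,1.7678,-3.0619)
J_ω[:, 3] = z_3
entry J[0][3] = 2.5355

2.536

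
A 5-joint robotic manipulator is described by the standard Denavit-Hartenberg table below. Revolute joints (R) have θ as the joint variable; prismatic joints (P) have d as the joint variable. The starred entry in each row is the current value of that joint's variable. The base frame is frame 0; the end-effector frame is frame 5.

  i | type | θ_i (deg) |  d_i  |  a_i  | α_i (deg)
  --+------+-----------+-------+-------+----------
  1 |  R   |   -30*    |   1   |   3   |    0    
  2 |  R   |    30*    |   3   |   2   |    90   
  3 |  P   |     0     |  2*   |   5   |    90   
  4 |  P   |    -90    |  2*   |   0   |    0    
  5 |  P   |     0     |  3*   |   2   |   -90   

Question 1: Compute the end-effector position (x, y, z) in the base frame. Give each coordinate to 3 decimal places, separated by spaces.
9.598 -1.500 -1.000

after link 1: o_1 = (2.5981, -1.5000, 1.0000)
after link 2: o_2 = (4.5981, -1.5000, 4.0000)
after link 3: o_3 = (9.5981, -3.5000, 4.0000)
after link 4: o_4 = (9.5981, -3.5000, 2.0000)
after link 5: o_5 = (9.5981, -1.5000, -1.0000)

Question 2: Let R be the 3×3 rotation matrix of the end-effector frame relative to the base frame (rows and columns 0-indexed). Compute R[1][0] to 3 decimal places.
1.000

End-effector x-axis (col 0 of R) = (0.0000,1.0000,-0.0000)
R[1][0] = 1.0000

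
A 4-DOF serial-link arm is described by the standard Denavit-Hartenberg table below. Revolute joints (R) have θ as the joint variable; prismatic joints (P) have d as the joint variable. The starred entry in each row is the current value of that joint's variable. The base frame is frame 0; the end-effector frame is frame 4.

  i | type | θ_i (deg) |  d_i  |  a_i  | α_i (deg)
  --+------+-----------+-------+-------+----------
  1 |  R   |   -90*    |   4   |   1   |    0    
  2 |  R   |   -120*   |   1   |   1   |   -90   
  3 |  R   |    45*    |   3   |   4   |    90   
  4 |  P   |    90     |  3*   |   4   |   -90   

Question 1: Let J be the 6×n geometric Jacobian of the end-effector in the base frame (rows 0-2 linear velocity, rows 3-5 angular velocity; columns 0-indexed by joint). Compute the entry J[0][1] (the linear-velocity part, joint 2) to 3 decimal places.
3.087

axis z_1 = (0.0000,0.0000,1.0000); lever o_n−o_1 = (-8.6526,-3.0873,0.2929)
cross product → J_v[:, 1] = (3.0873,-8.6526,0.0000)
J_ω[:, 1] = z_1
entry J[0][1] = 3.0873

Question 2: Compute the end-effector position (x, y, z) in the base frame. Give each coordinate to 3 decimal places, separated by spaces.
-8.653 -4.087 4.293

after link 1: o_1 = (0.0000, -1.0000, 4.0000)
after link 2: o_2 = (-0.8660, -0.5000, 5.0000)
after link 3: o_3 = (-4.8155, -1.6839, 2.1716)
after link 4: o_4 = (-8.6526, -4.0873, 4.2929)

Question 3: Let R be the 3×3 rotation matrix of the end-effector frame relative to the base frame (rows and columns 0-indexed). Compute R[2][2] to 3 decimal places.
0.707

End-effector z-axis (col 2 of R) = (0.6124,-0.3536,0.7071)
R[2][2] = 0.7071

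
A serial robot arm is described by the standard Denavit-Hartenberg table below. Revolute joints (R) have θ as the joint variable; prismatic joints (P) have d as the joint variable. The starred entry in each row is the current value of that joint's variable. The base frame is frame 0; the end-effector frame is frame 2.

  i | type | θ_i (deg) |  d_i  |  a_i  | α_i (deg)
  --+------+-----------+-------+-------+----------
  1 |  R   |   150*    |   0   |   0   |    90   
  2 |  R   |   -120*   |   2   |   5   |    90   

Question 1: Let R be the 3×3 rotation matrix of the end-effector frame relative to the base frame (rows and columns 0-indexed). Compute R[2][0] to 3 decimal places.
End-effector x-axis (col 0 of R) = (0.4330,-0.2500,-0.8660)
R[2][0] = -0.8660

-0.866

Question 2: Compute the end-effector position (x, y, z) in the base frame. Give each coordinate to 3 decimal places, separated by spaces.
3.165 0.482 -4.330

after link 1: o_1 = (0.0000, 0.0000, 0.0000)
after link 2: o_2 = (3.1651, 0.4821, -4.3301)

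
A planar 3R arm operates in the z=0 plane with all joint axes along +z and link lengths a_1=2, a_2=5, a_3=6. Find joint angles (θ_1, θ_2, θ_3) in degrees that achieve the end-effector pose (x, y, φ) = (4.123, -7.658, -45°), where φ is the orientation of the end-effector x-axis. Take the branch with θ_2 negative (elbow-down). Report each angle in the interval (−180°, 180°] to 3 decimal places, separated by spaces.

wrist centre = target − a_3·(cos φ, sin φ) = (-0.1196, -3.4154)
cos θ_2 = (11.6790−2²−5²)/(2·2·5) = -0.8661; θ_2 = -150.0029° (elbow-down)
β = atan2(-3.4154,-0.1196) = -92.0063°; ψ = atan2(-2.4998,-2.3303) = -132.9898°
θ_1 = β − ψ = 40.9835°
θ_3 = φ − θ_1 − θ_2 = 64.0194° (wrapped to (-180°,180°])

40.984 -150.003 64.019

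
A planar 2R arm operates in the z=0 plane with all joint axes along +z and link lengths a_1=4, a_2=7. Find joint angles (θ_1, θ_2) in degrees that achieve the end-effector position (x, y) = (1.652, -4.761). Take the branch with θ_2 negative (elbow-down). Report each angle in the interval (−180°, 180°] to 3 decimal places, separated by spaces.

30.007 -135.008

cos θ_2 = (25.3962−4²−7²)/(2·4·7) = -0.7072; θ_2 = -135.0084° (elbow-down)
β = atan2(-4.7610,1.6520) = -70.8639°; ψ = atan2(-4.9490,-0.9505) = -100.8714°
θ_1 = β − ψ = 30.0075°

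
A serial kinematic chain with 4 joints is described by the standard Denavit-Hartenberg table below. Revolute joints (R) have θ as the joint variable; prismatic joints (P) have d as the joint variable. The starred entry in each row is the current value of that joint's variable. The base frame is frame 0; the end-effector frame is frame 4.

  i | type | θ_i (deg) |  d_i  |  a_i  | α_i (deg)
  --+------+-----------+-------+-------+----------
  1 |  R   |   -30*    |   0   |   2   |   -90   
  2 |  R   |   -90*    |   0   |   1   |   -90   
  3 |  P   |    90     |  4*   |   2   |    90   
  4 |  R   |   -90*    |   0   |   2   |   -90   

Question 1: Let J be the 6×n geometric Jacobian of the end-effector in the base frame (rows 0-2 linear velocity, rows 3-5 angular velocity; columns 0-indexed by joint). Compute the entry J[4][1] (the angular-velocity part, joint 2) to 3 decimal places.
0.866

axis z_1 = (0.5000,0.8660,0.0000); lever o_n−o_1 = (0.7321,-2.7321,1.0000)
cross product → J_v[:, 1] = (0.8660,-0.5000,-2.0000)
J_ω[:, 1] = z_1
entry J[4][1] = 0.8660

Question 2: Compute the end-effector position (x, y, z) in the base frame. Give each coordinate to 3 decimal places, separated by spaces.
2.464 -3.732 1.000

after link 1: o_1 = (1.7321, -1.0000, 0.0000)
after link 2: o_2 = (1.7321, -1.0000, 1.0000)
after link 3: o_3 = (4.1962, -4.7321, 1.0000)
after link 4: o_4 = (2.4641, -3.7321, 1.0000)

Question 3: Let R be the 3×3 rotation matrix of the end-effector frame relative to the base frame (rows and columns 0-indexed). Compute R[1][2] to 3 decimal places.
-0.866

End-effector z-axis (col 2 of R) = (-0.5000,-0.8660,0.0000)
R[1][2] = -0.8660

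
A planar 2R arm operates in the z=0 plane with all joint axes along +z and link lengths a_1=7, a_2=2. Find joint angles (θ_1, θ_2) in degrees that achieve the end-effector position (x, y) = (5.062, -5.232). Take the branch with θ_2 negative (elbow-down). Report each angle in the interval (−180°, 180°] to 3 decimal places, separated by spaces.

cos θ_2 = (52.9977−7²−2²)/(2·7·2) = -0.0001; θ_2 = -90.0048° (elbow-down)
β = atan2(-5.2320,5.0620) = -45.9461°; ψ = atan2(-2.0000,6.9998) = -15.9458°
θ_1 = β − ψ = -30.0004°

-30.000 -90.005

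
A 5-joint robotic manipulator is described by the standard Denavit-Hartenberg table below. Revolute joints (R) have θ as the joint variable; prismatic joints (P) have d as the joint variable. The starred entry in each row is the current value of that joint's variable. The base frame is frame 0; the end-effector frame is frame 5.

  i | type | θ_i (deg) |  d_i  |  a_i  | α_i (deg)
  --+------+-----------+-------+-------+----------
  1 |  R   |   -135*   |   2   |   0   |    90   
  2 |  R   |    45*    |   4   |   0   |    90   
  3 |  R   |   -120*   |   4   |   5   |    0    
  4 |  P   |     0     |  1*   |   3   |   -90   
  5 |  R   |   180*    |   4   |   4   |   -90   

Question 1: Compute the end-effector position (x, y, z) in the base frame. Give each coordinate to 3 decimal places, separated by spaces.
after link 1: o_1 = (0.0000, 0.0000, 2.0000)
after link 2: o_2 = (-2.8284, 2.8284, 2.0000)
after link 3: o_3 = (-0.5166, -0.9834, -2.5962)
after link 4: o_4 = (1.5706, -2.5706, -4.3640)
after link 5: o_5 = (-2.1968, -4.2673, -0.5003)

-2.197 -4.267 -0.500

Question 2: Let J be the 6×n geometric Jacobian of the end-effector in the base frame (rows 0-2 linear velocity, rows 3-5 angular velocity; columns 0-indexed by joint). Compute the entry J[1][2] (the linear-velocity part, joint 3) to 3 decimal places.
axis z_2 = (-0.5000,-0.5000,-0.7071); lever o_n−o_2 = (0.6317,-7.0958,-2.5003)
cross product → J_v[:, 2] = (-3.7673,-1.6968,3.8637)
J_ω[:, 2] = z_2
entry J[1][2] = -1.6968

-1.697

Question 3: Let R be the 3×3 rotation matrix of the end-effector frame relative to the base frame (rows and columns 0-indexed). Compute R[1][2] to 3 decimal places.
End-effector z-axis (col 2 of R) = (-0.5000,-0.5000,-0.7071)
R[1][2] = -0.5000

-0.500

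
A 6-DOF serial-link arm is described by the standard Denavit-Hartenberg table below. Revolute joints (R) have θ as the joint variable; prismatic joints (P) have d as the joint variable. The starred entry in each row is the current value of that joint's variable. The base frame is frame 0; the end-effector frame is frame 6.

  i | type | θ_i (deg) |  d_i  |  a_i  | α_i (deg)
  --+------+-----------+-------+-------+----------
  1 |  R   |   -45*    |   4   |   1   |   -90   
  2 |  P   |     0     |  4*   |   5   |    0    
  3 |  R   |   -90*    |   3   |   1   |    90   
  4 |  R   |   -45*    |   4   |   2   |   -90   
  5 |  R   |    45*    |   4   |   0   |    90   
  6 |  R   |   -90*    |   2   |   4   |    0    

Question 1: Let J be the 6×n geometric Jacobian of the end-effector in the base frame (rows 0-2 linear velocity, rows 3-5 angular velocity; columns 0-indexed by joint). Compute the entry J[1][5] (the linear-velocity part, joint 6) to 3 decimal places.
axis z_5 = (-0.8536,0.1464,0.5000); lever o_n−o_5 = (-3.7071,-1.7071,-1.8284)
cross product → J_v[:, 5] = (0.5858,-3.4142,2.0000)
J_ω[:, 5] = z_5
entry J[1][5] = -3.4142

-3.414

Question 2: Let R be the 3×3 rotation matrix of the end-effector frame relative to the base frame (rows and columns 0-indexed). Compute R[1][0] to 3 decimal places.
End-effector x-axis (col 0 of R) = (-0.5000,-0.5000,-0.7071)
R[1][0] = -0.5000

-0.500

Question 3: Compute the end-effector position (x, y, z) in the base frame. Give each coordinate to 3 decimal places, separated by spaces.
after link 1: o_1 = (0.7071, -0.7071, 4.0000)
after link 2: o_2 = (7.0711, -1.4142, 4.0000)
after link 3: o_3 = (9.1924, 0.7071, 5.0000)
after link 4: o_4 = (5.3640, 2.5355, 6.4142)
after link 5: o_5 = (7.3640, 4.5355, 9.2426)
after link 6: o_6 = (3.6569, 2.8284, 7.4142)

3.657 2.828 7.414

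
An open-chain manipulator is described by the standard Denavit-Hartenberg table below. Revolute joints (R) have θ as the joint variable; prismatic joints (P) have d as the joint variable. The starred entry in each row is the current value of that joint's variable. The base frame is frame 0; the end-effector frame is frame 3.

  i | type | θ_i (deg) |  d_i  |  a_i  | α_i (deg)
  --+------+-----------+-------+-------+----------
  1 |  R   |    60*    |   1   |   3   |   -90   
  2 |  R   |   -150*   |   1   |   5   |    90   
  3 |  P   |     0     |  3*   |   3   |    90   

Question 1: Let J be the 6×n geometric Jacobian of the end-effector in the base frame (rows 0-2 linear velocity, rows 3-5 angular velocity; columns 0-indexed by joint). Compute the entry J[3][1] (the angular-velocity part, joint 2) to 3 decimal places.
axis z_1 = (-0.8660,0.5000,0.0000); lever o_n−o_1 = (-5.0801,-6.7990,1.4019)
cross product → J_v[:, 1] = (0.7010,1.2141,8.4282)
J_ω[:, 1] = z_1
entry J[3][1] = -0.8660

-0.866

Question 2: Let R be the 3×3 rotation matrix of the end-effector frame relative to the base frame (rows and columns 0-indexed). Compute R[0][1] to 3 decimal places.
-0.250

End-effector y-axis (col 1 of R) = (-0.2500,-0.4330,-0.8660)
R[0][1] = -0.2500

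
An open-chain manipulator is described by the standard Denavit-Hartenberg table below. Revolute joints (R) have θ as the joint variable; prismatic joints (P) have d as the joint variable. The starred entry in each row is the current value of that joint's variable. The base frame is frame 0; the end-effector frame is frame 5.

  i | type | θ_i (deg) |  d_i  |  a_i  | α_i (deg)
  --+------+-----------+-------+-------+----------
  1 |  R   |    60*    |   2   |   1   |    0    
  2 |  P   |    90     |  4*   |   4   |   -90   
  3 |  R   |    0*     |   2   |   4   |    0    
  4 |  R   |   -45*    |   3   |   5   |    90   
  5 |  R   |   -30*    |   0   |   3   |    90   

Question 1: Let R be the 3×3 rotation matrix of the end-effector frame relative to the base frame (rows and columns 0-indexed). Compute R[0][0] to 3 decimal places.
-0.280

End-effector x-axis (col 0 of R) = (-0.2803,0.7392,0.6124)
R[0][0] = -0.2803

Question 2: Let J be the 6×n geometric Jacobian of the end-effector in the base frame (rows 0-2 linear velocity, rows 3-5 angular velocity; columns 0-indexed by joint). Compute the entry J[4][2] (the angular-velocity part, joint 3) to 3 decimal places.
-0.866

axis z_2 = (-0.5000,-0.8660,0.0000); lever o_n−o_2 = (-9.8670,1.6552,5.3727)
cross product → J_v[:, 2] = (-4.6529,2.6863,-9.3727)
J_ω[:, 2] = z_2
entry J[4][2] = -0.8660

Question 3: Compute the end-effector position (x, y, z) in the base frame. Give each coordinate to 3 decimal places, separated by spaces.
-12.831 4.521 11.373

after link 1: o_1 = (0.5000, 0.8660, 2.0000)
after link 2: o_2 = (-2.9641, 2.8660, 6.0000)
after link 3: o_3 = (-7.4282, 3.1340, 6.0000)
after link 4: o_4 = (-11.9901, 2.3037, 9.5355)
after link 5: o_5 = (-12.8311, 4.5213, 11.3727)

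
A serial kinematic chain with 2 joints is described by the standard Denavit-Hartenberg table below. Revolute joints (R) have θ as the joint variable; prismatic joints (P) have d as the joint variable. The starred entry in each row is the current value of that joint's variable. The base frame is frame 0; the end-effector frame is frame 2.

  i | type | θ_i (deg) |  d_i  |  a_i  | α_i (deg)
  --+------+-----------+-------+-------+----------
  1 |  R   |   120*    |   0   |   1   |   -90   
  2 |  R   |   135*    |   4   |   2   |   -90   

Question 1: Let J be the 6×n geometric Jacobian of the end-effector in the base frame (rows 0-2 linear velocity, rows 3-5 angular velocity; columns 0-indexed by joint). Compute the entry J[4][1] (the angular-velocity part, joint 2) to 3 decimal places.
axis z_1 = (-0.8660,-0.5000,0.0000); lever o_n−o_1 = (-2.7570,-3.2247,-1.4142)
cross product → J_v[:, 1] = (0.7071,-1.2247,1.4142)
J_ω[:, 1] = z_1
entry J[4][1] = -0.5000

-0.500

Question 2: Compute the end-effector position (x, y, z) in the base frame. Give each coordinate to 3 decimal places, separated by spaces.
-3.257 -2.359 -1.414

after link 1: o_1 = (-0.5000, 0.8660, 0.0000)
after link 2: o_2 = (-3.2570, -2.3587, -1.4142)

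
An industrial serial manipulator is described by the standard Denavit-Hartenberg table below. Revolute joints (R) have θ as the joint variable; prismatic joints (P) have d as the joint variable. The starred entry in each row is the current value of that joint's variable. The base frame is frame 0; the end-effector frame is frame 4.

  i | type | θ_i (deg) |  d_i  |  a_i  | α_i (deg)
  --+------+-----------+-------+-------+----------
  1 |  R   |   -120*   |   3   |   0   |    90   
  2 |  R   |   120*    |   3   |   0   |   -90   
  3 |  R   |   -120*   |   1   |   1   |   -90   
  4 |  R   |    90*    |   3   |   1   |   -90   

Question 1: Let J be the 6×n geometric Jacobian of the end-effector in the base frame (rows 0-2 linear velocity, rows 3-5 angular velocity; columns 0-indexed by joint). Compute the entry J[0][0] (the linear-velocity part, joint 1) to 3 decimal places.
axis z_0 = ẑ; lever o_n−o_0 = (-4.1226,3.5915,4.8170)
cross product → J_v[:, 0] = (-3.5915,-4.1226,0.0000)
J_ω[:, 0] = z_0
entry J[0][0] = -3.5915

-3.592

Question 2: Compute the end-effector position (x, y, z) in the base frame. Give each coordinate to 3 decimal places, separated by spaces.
after link 1: o_1 = (0.0000, 0.0000, 3.0000)
after link 2: o_2 = (-2.5981, 1.5000, 3.0000)
after link 3: o_3 = (-3.0401, 2.4665, 2.0670)
after link 4: o_4 = (-4.1226, 3.5915, 4.8170)

-4.123 3.592 4.817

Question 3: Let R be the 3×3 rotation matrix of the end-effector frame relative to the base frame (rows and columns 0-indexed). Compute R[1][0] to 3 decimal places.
End-effector x-axis (col 0 of R) = (-0.4330,-0.7500,0.5000)
R[1][0] = -0.7500

-0.750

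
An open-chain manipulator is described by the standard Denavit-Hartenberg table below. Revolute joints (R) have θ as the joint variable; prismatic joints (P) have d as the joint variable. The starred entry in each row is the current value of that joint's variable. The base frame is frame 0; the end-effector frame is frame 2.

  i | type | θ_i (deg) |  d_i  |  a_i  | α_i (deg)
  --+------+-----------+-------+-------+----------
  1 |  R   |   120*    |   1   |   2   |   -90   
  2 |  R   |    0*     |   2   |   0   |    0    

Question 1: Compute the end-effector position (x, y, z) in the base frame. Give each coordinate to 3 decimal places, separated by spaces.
-2.732 0.732 1.000

after link 1: o_1 = (-1.0000, 1.7321, 1.0000)
after link 2: o_2 = (-2.7321, 0.7321, 1.0000)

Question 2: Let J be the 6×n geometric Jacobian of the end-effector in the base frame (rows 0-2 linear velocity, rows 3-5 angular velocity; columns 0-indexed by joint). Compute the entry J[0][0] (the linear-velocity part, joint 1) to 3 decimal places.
axis z_0 = ẑ; lever o_n−o_0 = (-2.7321,0.7321,1.0000)
cross product → J_v[:, 0] = (-0.7321,-2.7321,0.0000)
J_ω[:, 0] = z_0
entry J[0][0] = -0.7321

-0.732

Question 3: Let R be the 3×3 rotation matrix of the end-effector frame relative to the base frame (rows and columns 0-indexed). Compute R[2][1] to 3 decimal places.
End-effector y-axis (col 1 of R) = (-0.0000,-0.0000,-1.0000)
R[2][1] = -1.0000

-1.000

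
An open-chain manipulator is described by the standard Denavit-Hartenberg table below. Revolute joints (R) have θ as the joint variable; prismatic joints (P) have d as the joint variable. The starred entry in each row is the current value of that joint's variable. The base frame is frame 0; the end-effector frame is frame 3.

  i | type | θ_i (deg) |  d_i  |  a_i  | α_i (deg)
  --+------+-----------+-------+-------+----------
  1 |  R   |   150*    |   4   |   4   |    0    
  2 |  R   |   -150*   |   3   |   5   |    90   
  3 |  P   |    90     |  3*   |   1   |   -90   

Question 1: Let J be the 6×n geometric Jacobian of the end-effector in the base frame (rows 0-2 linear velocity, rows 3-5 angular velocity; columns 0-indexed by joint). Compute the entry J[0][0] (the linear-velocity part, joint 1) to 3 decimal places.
axis z_0 = ẑ; lever o_n−o_0 = (1.5359,-1.0000,8.0000)
cross product → J_v[:, 0] = (1.0000,1.5359,-0.0000)
J_ω[:, 0] = z_0
entry J[0][0] = 1.0000

1.000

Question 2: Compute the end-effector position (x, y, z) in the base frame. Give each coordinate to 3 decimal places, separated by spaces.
1.536 -1.000 8.000

after link 1: o_1 = (-3.4641, 2.0000, 4.0000)
after link 2: o_2 = (1.5359, 2.0000, 7.0000)
after link 3: o_3 = (1.5359, -1.0000, 8.0000)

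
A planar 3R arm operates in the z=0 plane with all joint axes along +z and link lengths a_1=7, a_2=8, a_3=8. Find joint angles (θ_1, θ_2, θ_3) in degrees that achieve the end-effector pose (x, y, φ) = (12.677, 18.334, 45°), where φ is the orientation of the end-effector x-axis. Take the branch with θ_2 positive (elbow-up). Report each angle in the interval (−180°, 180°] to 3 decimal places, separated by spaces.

44.999 30.002 -30.002

wrist centre = target − a_3·(cos φ, sin φ) = (7.0201, 12.6771)
cos θ_2 = (209.9925−7²−8²)/(2·7·8) = 0.8660; θ_2 = 30.0024° (elbow-up)
β = atan2(12.6771,7.0201) = 61.0239°; ψ = atan2(4.0003,13.9280) = 16.0247°
θ_1 = β − ψ = 44.9992°
θ_3 = φ − θ_1 − θ_2 = -30.0016° (wrapped to (-180°,180°])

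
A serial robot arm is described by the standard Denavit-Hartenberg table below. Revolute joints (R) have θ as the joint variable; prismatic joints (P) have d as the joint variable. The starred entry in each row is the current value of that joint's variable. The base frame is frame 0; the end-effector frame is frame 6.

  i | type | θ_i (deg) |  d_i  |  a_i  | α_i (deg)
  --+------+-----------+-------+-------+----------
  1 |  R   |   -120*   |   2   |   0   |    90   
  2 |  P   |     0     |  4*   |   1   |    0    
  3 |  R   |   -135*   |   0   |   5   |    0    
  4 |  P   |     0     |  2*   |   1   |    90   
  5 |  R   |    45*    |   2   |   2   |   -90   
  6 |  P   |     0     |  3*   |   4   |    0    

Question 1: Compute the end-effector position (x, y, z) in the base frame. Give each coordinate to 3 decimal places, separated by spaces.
-7.629 11.514 -2.328

after link 1: o_1 = (0.0000, 0.0000, 2.0000)
after link 2: o_2 = (-3.9641, 1.1340, 2.0000)
after link 3: o_3 = (-2.1963, 4.1958, -1.5355)
after link 4: o_4 = (-3.5748, 5.8082, -2.2426)
after link 5: o_5 = (-3.5925, 8.6061, -1.8284)
after link 6: o_6 = (-7.6291, 11.5140, -2.3284)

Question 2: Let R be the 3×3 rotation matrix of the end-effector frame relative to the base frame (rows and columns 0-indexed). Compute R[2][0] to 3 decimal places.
-0.500

End-effector x-axis (col 0 of R) = (-0.3624,0.7866,-0.5000)
R[2][0] = -0.5000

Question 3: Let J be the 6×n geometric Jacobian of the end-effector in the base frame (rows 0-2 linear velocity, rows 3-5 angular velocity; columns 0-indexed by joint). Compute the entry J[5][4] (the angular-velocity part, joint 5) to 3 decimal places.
axis z_4 = (0.3536,0.6124,0.7071); lever o_n−o_4 = (-4.0542,5.7058,-0.0858)
cross product → J_v[:, 4] = (-4.0871,-2.8365,4.5000)
J_ω[:, 4] = z_4
entry J[5][4] = 0.7071

0.707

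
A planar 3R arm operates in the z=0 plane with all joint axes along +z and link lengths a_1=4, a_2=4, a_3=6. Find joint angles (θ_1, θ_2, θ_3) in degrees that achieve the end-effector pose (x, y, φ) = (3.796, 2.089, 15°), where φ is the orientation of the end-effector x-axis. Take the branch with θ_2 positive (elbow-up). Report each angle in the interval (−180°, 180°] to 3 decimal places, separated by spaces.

wrist centre = target − a_3·(cos φ, sin φ) = (-1.9996, 0.5361)
cos θ_2 = (4.2856−4²−4²)/(2·4·4) = -0.8661; θ_2 = 150.0057° (elbow-up)
β = atan2(0.5361,-1.9996) = 164.9918°; ψ = atan2(1.9997,0.5357) = 75.0028°
θ_1 = β − ψ = 89.9890°
θ_3 = φ − θ_1 − θ_2 = 135.0054° (wrapped to (-180°,180°])

89.989 150.006 135.005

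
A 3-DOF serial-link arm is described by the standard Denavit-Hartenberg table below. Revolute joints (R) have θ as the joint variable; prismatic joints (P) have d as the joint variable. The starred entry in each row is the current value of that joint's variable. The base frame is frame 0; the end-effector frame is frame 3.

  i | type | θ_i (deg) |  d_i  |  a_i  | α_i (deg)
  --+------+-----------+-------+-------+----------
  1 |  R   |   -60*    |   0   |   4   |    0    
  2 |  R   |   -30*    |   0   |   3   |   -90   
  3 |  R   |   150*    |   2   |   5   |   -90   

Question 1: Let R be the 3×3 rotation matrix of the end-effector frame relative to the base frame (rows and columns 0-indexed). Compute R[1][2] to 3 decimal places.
0.500

End-effector z-axis (col 2 of R) = (-0.0000,0.5000,0.8660)
R[1][2] = 0.5000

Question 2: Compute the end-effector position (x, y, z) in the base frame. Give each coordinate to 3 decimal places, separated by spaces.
after link 1: o_1 = (2.0000, -3.4641, 0.0000)
after link 2: o_2 = (2.0000, -6.4641, 0.0000)
after link 3: o_3 = (4.0000, -2.1340, -2.5000)

4.000 -2.134 -2.500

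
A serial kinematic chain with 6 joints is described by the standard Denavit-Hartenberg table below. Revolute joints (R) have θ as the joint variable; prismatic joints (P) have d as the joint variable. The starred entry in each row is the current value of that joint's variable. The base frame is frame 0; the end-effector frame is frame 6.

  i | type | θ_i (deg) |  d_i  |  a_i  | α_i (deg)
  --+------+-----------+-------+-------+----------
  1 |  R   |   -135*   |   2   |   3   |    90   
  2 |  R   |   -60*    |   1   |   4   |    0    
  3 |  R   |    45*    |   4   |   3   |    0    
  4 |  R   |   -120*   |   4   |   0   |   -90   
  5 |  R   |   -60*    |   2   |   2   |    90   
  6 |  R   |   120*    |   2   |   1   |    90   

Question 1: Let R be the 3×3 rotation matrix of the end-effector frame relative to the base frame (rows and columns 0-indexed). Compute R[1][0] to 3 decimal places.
-0.864

End-effector x-axis (col 0 of R) = (-0.2518,-0.8642,-0.4356)
R[1][0] = -0.8642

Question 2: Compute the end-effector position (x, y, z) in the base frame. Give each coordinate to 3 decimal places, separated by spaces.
after link 1: o_1 = (-2.1213, -2.1213, 2.0000)
after link 2: o_2 = (-4.2426, -2.8284, -1.4641)
after link 3: o_3 = (-9.1201, -2.0490, -2.2406)
after link 4: o_4 = (-11.9485, 0.7794, -2.2406)
after link 5: o_5 = (-13.6733, 1.5041, -4.3619)
after link 6: o_6 = (-15.4982, 0.4810, -3.5727)

-15.498 0.481 -3.573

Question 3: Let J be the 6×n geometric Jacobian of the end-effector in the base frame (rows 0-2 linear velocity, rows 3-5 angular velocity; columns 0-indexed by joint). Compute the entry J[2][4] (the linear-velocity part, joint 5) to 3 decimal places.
axis z_4 = (-0.5000,-0.5000,-0.7071); lever o_n−o_4 = (-3.5497,-0.2984,-1.3322)
cross product → J_v[:, 4] = (0.4551,1.8439,-1.6257)
J_ω[:, 4] = z_4
entry J[2][4] = -1.6257

-1.626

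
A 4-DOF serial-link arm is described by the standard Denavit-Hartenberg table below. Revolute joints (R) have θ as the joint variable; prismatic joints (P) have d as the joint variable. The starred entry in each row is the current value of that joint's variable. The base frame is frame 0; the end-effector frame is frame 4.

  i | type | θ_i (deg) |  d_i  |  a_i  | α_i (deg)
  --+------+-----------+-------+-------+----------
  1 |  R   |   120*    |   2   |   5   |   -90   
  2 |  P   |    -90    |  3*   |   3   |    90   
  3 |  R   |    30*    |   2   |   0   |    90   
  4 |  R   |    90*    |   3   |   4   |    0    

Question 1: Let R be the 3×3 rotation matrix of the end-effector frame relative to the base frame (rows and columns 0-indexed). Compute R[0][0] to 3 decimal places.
End-effector x-axis (col 0 of R) = (0.5000,-0.8660,0.0000)
R[0][0] = 0.5000

0.500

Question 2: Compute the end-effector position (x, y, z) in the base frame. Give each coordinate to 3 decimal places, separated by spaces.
after link 1: o_1 = (-2.5000, 4.3301, 2.0000)
after link 2: o_2 = (-5.0981, 2.8301, 5.0000)
after link 3: o_3 = (-4.0981, 1.0981, 5.0000)
after link 4: o_4 = (0.1519, -1.0670, 6.5000)

0.152 -1.067 6.500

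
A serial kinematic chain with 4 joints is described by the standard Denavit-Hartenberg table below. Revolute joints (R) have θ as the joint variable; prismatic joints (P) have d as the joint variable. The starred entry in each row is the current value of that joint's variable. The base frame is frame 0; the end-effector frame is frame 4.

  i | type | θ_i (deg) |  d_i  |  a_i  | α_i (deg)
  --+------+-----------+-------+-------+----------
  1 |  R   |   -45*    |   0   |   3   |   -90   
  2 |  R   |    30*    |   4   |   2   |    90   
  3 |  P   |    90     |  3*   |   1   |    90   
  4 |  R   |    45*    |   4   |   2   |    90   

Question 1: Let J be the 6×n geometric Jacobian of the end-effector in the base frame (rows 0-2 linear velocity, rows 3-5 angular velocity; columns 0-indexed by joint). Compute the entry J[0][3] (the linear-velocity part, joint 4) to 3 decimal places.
axis z_3 = (0.6124,-0.6124,-0.5000); lever o_n−o_3 = (3.9495,-1.9495,-0.7753)
cross product → J_v[:, 3] = (-0.5000,-1.5000,1.2247)
J_ω[:, 3] = z_3
entry J[0][3] = -0.5000

-0.500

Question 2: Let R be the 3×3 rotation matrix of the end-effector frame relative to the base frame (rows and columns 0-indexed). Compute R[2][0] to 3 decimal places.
0.612

End-effector x-axis (col 0 of R) = (0.7500,0.2500,0.6124)
R[2][0] = 0.6124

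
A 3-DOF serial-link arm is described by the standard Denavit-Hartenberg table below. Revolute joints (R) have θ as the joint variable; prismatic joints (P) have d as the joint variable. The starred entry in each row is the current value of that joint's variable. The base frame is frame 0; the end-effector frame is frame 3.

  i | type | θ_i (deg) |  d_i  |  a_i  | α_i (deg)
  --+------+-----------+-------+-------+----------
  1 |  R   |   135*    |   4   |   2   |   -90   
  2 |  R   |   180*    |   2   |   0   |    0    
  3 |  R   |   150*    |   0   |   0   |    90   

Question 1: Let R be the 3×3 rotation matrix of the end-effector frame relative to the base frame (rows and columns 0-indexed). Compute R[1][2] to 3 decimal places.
-0.354

End-effector z-axis (col 2 of R) = (0.3536,-0.3536,0.8660)
R[1][2] = -0.3536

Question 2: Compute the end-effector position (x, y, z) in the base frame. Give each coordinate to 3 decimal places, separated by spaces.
after link 1: o_1 = (-1.4142, 1.4142, 4.0000)
after link 2: o_2 = (-2.8284, 0.0000, 4.0000)
after link 3: o_3 = (-2.8284, 0.0000, 4.0000)

-2.828 0.000 4.000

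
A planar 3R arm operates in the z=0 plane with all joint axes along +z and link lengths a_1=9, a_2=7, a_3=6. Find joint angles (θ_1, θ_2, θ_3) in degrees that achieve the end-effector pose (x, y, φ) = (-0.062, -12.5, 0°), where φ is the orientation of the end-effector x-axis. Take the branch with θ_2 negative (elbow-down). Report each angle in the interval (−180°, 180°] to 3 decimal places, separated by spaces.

wrist centre = target − a_3·(cos φ, sin φ) = (-6.0620, -12.5000)
cos θ_2 = (192.9978−9²−7²)/(2·9·7) = 0.5000; θ_2 = -60.0011° (elbow-down)
β = atan2(-12.5000,-6.0620) = -115.8715°; ψ = atan2(-6.0622,12.4999) = -25.8727°
θ_1 = β − ψ = -89.9989°
θ_3 = φ − θ_1 − θ_2 = 150.0000° (wrapped to (-180°,180°])

-89.999 -60.001 150.000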